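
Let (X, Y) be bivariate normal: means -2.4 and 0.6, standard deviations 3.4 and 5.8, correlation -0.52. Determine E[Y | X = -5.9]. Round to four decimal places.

The regression of Y on X has slope ρ·σ_Y/σ_X and passes through (μ_X, μ_Y).
E[Y | X=-5.9] = 0.6 + (-0.52)·(5.8/3.4)·(-5.9 − (-2.4)) = 0.6 + (-0.88706)·(-3.5) = 3.7047.

3.7047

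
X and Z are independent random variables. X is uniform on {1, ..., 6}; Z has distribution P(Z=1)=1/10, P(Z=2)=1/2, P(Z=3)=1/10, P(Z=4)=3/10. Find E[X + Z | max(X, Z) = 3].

P(max(X, Z) = 3) = 3/20.
Summing (X+Z)·P(x,y) over outcomes with max(X, Z) = 3 gives 11/15.
E[X + Z | max(X, Z) = 3] = (11/15) / (3/20) = 44/9.

44/9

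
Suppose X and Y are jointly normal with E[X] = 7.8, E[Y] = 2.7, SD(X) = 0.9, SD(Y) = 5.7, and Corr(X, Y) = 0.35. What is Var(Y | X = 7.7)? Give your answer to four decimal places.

28.5100

The conditional variance in a bivariate normal is σ_Y²(1 − ρ²), independent of x.
Var(Y | X=7.7) = (5.7)²·(1 − (0.35)²) = 32.49·0.8775 = 28.5100.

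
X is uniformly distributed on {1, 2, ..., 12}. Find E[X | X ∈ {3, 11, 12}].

P(X ∈ {3, 11, 12}) = 1/4.
Σ over the event: 3·1/12 + 11·1/12 + 12·1/12 = 13/6.
E[X | X ∈ {3, 11, 12}] = (13/6) / (1/4) = 26/3.

26/3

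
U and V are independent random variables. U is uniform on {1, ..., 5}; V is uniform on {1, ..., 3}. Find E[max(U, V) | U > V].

P(U > V) = 3/5.
Summing max(U,V)·P(x,y) over outcomes with U > V gives 7/3.
E[max(U, V) | U > V] = (7/3) / (3/5) = 35/9.

35/9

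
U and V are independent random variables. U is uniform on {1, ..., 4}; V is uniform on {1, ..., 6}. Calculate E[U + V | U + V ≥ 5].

P(U + V ≥ 5) = 3/4.
Summing (U+V)·P(x,y) over outcomes with U + V ≥ 5 gives 31/6.
E[U + V | U + V ≥ 5] = (31/6) / (3/4) = 62/9.

62/9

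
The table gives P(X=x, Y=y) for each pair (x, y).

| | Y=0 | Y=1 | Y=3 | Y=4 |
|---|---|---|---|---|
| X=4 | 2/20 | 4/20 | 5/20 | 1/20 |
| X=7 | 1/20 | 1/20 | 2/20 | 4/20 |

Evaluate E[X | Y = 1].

23/5

P(Y = 1) = 1/4.
Σ X·P over the event = 4·(4/20) + 7·(1/20) = 23/20.
E[X | Y = 1] = (23/20) / (1/4) = 23/5.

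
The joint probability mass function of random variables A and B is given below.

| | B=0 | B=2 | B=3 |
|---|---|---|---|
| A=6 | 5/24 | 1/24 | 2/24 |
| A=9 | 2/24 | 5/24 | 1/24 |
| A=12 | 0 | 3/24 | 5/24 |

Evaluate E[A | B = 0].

48/7

P(B = 0) = 7/24.
Σ A·P over the event = 6·(5/24) + 9·(2/24) = 2.
E[A | B = 0] = (2) / (7/24) = 48/7.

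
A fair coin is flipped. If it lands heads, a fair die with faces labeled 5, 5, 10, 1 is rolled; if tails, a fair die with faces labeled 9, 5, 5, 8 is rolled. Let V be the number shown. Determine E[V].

6

E[V | heads] = (5+5+10+1)/4 = 21/4.
E[V | tails] = (9+5+5+8)/4 = 27/4.
E[V] = (1/2)·(21/4) + (1/2)·(27/4) = 6.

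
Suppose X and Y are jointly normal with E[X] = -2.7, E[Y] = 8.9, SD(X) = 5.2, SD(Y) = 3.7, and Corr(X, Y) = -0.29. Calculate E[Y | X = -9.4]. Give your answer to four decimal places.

10.2825

The regression of Y on X has slope ρ·σ_Y/σ_X and passes through (μ_X, μ_Y).
E[Y | X=-9.4] = 8.9 + (-0.29)·(3.7/5.2)·(-9.4 − (-2.7)) = 8.9 + (-0.20635)·(-6.7) = 10.2825.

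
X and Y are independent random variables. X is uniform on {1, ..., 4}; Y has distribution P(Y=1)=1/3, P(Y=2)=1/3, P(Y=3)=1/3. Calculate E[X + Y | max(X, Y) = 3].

P(max(X, Y) = 3) = 5/12.
Summing (X+Y)·P(x,y) over outcomes with max(X, Y) = 3 gives 2.
E[X + Y | max(X, Y) = 3] = (2) / (5/12) = 24/5.

24/5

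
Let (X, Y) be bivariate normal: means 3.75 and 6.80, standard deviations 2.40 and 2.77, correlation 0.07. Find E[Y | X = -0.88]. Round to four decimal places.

For a bivariate normal, E[Y | X=x] = μ_Y + ρ·(σ_Y/σ_X)·(x − μ_X).
E[Y | X=-0.88] = 6.80 + (0.07)·(2.77/2.40)·(-0.88 − (3.75)) = 6.80 + (0.080792)·(-4.63) = 6.4259.

6.4259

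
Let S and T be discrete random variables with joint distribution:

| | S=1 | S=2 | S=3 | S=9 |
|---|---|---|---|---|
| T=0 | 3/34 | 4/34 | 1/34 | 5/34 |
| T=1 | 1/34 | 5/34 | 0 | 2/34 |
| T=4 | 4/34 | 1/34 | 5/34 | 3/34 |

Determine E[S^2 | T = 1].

183/8

P(T = 1) = 4/17.
Summing S^2·P(S=x,T=y) over the conditioning event gives 183/34.
E[S^2 | T = 1] = (183/34) / (4/17) = 183/8.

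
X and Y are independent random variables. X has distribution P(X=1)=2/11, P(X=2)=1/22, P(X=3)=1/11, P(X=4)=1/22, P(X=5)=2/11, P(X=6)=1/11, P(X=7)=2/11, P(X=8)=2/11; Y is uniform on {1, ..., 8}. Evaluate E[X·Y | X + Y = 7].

61/7

P(X + Y = 7) = 7/88.
Summing XY·P(x,y) over outcomes with X + Y = 7 gives 61/88.
E[X·Y | X + Y = 7] = (61/88) / (7/88) = 61/7.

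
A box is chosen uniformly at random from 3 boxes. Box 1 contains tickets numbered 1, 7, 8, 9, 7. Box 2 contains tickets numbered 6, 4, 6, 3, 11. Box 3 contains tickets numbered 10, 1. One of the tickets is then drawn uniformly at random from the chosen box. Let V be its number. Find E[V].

E[V | box 1] = (1+7+8+9+7)/5 = 32/5.
E[V | box 2] = (6+4+6+3+11)/5 = 6.
E[V | box 3] = (10+1)/2 = 11/2.
E[V] = (1/3)·(32/5) + (1/3)·(6) + (1/3)·(11/2) = 179/30.

179/30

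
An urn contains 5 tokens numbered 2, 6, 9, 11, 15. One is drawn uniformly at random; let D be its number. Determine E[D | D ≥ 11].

13

P(D ≥ 11) = 2/5.
Σ over the event: 11·1/5 + 15·1/5 = 26/5.
E[D | D ≥ 11] = (26/5) / (2/5) = 13.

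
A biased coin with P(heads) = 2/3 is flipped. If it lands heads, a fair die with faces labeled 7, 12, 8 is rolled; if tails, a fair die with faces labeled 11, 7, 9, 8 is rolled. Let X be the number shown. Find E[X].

E[X | heads] = (7+12+8)/3 = 9.
E[X | tails] = (11+7+9+8)/4 = 35/4.
E[X] = (2/3)·(9) + (1/3)·(35/4) = 107/12.

107/12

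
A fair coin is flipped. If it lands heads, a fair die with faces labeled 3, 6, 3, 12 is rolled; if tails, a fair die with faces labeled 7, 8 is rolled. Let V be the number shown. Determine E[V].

27/4

E[V | heads] = (3+6+3+12)/4 = 6.
E[V | tails] = (7+8)/2 = 15/2.
By the law of total expectation,
E[V] = (1/2)·(6) + (1/2)·(15/2) = 27/4.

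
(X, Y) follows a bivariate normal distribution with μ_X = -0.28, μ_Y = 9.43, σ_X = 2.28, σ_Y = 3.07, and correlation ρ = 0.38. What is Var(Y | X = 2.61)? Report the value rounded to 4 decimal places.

8.0639

Var(Y | X=x) = (1 − ρ²)·σ_Y².
Var(Y | X=2.61) = (3.07)²·(1 − (0.38)²) = 9.4249·0.8556 = 8.0639.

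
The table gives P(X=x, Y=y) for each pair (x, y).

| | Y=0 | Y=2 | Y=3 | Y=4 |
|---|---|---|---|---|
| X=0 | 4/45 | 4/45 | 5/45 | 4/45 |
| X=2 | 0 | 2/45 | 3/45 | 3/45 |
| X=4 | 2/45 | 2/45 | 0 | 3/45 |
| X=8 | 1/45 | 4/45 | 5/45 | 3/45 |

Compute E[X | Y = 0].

P(Y = 0) = 7/45.
Σ X·P over the event = 0·(4/45) + 4·(2/45) + 8·(1/45) = 16/45.
E[X | Y = 0] = (16/45) / (7/45) = 16/7.

16/7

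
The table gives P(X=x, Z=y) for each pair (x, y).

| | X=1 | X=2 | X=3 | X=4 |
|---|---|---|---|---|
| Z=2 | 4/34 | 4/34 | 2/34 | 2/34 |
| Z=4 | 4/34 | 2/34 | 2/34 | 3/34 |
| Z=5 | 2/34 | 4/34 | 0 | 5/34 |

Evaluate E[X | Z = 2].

13/6

P(Z = 2) = 6/17.
Σ X·P over the event = 1·(4/34) + 2·(4/34) + 3·(2/34) + 4·(2/34) = 13/17.
E[X | Z = 2] = (13/17) / (6/17) = 13/6.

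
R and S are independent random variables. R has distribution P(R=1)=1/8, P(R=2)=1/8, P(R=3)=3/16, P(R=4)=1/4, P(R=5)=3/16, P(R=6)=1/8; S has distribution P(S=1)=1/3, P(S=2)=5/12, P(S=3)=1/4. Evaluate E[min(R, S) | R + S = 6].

P(R + S = 6) = 41/192.
Summing min(R,S)·P(x,y) over outcomes with R + S = 6 gives 79/192.
E[min(R, S) | R + S = 6] = (79/192) / (41/192) = 79/41.

79/41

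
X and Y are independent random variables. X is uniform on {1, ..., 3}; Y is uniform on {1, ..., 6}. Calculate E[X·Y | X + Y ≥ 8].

Outcomes with X + Y ≥ 8: (2,6), (3,5), (3,6), each with probability 1/18.
E[X·Y | X + Y ≥ 8] = (12 + 15 + 18) / 3 = 15.

15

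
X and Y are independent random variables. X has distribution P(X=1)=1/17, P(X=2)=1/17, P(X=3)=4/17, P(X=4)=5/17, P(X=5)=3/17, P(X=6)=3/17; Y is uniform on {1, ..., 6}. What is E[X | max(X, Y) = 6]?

P(max(X, Y) = 6) = 16/51.
Summing X·P(x,y) over outcomes with max(X, Y) = 6 gives 79/51.
E[X | max(X, Y) = 6] = (79/51) / (16/51) = 79/16.

79/16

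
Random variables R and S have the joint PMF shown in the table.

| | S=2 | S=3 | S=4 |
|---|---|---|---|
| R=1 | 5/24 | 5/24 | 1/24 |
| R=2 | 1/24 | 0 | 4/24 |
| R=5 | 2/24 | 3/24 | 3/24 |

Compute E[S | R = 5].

P(R = 5) = 1/3.
Summing S·P(R=x,S=y) over the conditioning event gives 25/24.
E[S | R = 5] = (25/24) / (1/3) = 25/8.

25/8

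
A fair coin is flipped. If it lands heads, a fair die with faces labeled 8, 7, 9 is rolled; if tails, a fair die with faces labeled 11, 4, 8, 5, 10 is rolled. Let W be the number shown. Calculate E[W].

39/5

E[W | heads] = (8+7+9)/3 = 8.
E[W | tails] = (11+4+8+5+10)/5 = 38/5.
By the law of total expectation,
E[W] = (1/2)·(8) + (1/2)·(38/5) = 39/5.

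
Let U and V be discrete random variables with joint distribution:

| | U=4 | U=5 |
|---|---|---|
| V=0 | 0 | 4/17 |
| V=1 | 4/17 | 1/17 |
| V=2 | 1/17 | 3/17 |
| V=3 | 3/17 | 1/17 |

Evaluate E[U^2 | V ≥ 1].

253/13

P(V ≥ 1) = 13/17.
Σ U^2·P over the event = 16·(4/17) + 16·(1/17) + 16·(3/17) + 25·(1/17) + 25·(3/17) + 25·(1/17) = 253/17.
E[U^2 | V ≥ 1] = (253/17) / (13/17) = 253/13.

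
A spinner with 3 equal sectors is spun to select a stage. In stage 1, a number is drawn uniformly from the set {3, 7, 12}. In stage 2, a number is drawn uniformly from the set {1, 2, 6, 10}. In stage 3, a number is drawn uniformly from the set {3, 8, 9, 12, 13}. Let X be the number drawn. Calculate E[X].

E[X | stage 1] = (3+7+12)/3 = 22/3.
E[X | stage 2] = (1+2+6+10)/4 = 19/4.
E[X | stage 3] = (3+8+9+12+13)/5 = 9.
E[X] = (1/3)·(22/3) + (1/3)·(19/4) + (1/3)·(9) = 253/36.

253/36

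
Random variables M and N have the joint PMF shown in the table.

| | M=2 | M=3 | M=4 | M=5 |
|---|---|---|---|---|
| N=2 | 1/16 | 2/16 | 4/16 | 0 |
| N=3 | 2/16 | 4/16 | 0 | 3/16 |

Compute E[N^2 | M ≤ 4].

82/13

P(M ≤ 4) = 13/16.
Summing N^2·P(M=x,N=y) over the conditioning event gives 41/8.
E[N^2 | M ≤ 4] = (41/8) / (13/16) = 82/13.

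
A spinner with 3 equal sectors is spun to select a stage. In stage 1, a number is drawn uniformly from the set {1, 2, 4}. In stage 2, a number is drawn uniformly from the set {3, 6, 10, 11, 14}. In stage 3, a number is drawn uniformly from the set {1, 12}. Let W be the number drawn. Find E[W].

E[W | stage 1] = (1+2+4)/3 = 7/3.
E[W | stage 2] = (3+6+10+11+14)/5 = 44/5.
E[W | stage 3] = (1+12)/2 = 13/2.
By the law of total expectation,
E[W] = (1/3)·(7/3) + (1/3)·(44/5) + (1/3)·(13/2) = 529/90.

529/90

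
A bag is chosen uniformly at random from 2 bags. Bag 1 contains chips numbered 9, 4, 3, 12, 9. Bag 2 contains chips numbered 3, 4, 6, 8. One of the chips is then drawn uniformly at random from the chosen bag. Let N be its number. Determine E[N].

E[N | bag 1] = (9+4+3+12+9)/5 = 37/5.
E[N | bag 2] = (3+4+6+8)/4 = 21/4.
By the law of total expectation,
E[N] = (1/2)·(37/5) + (1/2)·(21/4) = 253/40.

253/40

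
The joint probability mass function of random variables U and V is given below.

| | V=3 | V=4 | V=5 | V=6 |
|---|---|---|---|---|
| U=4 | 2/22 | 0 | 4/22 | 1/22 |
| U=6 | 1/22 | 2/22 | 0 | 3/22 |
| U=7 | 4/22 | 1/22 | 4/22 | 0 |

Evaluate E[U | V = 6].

11/2

P(V = 6) = 2/11.
Σ U·P over the event = 4·(1/22) + 6·(3/22) = 1.
E[U | V = 6] = (1) / (2/11) = 11/2.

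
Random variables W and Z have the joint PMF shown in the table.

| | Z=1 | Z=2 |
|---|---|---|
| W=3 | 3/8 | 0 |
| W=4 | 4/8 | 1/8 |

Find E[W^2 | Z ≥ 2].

16

P(Z ≥ 2) = 1/8.
Σ W^2·P over the event = 16·(1/8) = 2.
E[W^2 | Z ≥ 2] = (2) / (1/8) = 16.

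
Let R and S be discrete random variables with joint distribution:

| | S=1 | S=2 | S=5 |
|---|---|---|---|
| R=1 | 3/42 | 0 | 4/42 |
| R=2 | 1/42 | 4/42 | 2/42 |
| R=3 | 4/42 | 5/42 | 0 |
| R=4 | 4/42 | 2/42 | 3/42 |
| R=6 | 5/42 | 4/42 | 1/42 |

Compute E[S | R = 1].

23/7

P(R = 1) = 1/6.
Σ S·P over the event = 1·(3/42) + 5·(4/42) = 23/42.
E[S | R = 1] = (23/42) / (1/6) = 23/7.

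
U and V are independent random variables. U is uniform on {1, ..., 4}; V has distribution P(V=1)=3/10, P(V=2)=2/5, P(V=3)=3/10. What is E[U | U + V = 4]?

2

P(U + V = 4) = 1/4.
Summing U·P(x,y) over outcomes with U + V = 4 gives 1/2.
E[U | U + V = 4] = (1/2) / (1/4) = 2.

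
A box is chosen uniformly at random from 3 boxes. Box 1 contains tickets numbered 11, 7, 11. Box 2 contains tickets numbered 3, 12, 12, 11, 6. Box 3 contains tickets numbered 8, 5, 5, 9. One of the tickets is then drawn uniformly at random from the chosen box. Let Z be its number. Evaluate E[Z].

E[Z | box 1] = (11+7+11)/3 = 29/3.
E[Z | box 2] = (3+12+12+11+6)/5 = 44/5.
E[Z | box 3] = (8+5+5+9)/4 = 27/4.
E[Z] = (1/3)·(29/3) + (1/3)·(44/5) + (1/3)·(27/4) = 1513/180.

1513/180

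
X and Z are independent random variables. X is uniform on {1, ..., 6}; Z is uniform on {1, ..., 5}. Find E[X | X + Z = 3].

3/2

Outcomes with X + Z = 3: (1,2), (2,1), each with probability 1/30.
E[X | X + Z = 3] = (1 + 2) / 2 = 3/2.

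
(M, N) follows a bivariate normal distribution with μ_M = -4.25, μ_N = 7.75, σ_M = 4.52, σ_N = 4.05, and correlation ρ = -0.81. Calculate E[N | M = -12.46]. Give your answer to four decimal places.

E[N | M=x] = μ_N + ρ(σ_N/σ_M)(x − μ_M) for jointly normal variables.
E[N | M=-12.46] = 7.75 + (-0.81)·(4.05/4.52)·(-12.46 − (-4.25)) = 7.75 + (-0.72577)·(-8.21) = 13.7086.

13.7086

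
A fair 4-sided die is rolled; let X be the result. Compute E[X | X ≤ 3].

2

Given X ≤ 3, X is equally likely to be any of {1, 2, 3}.
E[X | X ≤ 3] = (1 + 2 + 3) / 3 = 2.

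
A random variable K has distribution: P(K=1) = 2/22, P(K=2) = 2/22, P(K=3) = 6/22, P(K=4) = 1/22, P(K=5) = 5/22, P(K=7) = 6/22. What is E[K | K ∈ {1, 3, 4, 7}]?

P(K ∈ {1, 3, 4, 7}) = 15/22.
Σ over the event: 1·1/11 + 3·3/11 + 4·1/22 + 7·3/11 = 3.
E[K | K ∈ {1, 3, 4, 7}] = (3) / (15/22) = 22/5.

22/5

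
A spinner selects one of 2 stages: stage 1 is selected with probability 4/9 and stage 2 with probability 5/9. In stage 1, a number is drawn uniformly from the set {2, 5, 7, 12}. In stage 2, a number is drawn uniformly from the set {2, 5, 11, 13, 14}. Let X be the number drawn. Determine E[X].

E[X | stage 1] = (2+5+7+12)/4 = 13/2.
E[X | stage 2] = (2+5+11+13+14)/5 = 9.
E[X] = (4/9)·(13/2) + (5/9)·(9) = 71/9.

71/9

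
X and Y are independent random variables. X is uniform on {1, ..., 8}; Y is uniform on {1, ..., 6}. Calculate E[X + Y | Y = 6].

P(Y = 6) = 1/6.
Summing (X+Y)·P(x,y) over outcomes with Y = 6 gives 7/4.
E[X + Y | Y = 6] = (7/4) / (1/6) = 21/2.

21/2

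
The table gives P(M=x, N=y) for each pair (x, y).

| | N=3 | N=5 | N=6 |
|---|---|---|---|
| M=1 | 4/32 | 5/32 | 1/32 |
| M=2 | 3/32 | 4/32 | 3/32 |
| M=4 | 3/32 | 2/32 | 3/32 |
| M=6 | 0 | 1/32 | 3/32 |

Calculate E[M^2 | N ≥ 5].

P(N ≥ 5) = 11/16.
Σ M^2·P over the event = 1·(5/32) + 1·(1/32) + 4·(4/32) + 4·(3/32) + 16·(2/32) + 16·(3/32) + 36·(1/32) + 36·(3/32) = 129/16.
E[M^2 | N ≥ 5] = (129/16) / (11/16) = 129/11.

129/11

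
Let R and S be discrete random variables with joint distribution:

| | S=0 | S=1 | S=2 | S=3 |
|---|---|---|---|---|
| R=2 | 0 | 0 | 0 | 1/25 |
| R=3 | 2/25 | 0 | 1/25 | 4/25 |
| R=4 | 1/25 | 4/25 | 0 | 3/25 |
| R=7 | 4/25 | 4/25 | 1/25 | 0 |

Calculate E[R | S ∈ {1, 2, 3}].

P(S ∈ {1, 2, 3}) = 18/25.
Σ R·P over the event = 2·(1/25) + 3·(1/25) + 3·(4/25) + 4·(4/25) + 4·(3/25) + 7·(4/25) + 7·(1/25) = 16/5.
E[R | S ∈ {1, 2, 3}] = (16/5) / (18/25) = 40/9.

40/9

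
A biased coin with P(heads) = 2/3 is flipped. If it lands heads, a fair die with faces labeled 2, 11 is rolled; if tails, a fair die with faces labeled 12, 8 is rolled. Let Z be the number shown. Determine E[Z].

23/3

E[Z | heads] = (2+11)/2 = 13/2.
E[Z | tails] = (12+8)/2 = 10.
By the law of total expectation,
E[Z] = (2/3)·(13/2) + (1/3)·(10) = 23/3.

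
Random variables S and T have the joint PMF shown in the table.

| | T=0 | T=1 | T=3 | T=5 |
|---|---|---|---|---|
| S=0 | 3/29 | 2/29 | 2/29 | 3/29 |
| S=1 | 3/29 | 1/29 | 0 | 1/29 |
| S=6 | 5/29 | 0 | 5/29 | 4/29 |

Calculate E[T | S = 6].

5/2

P(S = 6) = 14/29.
Σ T·P over the event = 0·(5/29) + 3·(5/29) + 5·(4/29) = 35/29.
E[T | S = 6] = (35/29) / (14/29) = 5/2.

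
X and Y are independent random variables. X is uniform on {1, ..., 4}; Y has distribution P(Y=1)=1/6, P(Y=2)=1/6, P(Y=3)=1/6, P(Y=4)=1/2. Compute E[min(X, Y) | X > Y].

P(X > Y) = 1/4.
Summing min(X,Y)·P(x,y) over outcomes with X > Y gives 5/12.
E[min(X, Y) | X > Y] = (5/12) / (1/4) = 5/3.

5/3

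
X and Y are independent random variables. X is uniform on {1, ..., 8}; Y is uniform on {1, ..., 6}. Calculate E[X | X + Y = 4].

Outcomes with X + Y = 4: (1,3), (2,2), (3,1), each with probability 1/48.
E[X | X + Y = 4] = (1 + 2 + 3) / 3 = 2.

2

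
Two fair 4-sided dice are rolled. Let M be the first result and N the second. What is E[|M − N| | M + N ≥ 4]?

18/13

P(M + N ≥ 4) = 13/16.
Summing |M−N|·P(x,y) over outcomes with M + N ≥ 4 gives 9/8.
E[|M − N| | M + N ≥ 4] = (9/8) / (13/16) = 18/13.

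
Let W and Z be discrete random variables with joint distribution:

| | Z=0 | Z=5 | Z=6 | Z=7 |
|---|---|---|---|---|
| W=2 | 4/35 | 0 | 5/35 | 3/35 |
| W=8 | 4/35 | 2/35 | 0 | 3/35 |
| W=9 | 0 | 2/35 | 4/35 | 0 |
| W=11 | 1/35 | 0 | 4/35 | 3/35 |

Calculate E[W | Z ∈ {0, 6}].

P(Z ∈ {0, 6}) = 22/35.
Σ W·P over the event = 2·(4/35) + 2·(5/35) + 8·(4/35) + 9·(4/35) + 11·(1/35) + 11·(4/35) = 141/35.
E[W | Z ∈ {0, 6}] = (141/35) / (22/35) = 141/22.

141/22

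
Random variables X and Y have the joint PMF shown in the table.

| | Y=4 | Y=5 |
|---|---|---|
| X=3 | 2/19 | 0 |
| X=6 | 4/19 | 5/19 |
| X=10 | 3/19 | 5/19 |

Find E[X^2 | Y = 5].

P(Y = 5) = 10/19.
Σ X^2·P over the event = 36·(5/19) + 100·(5/19) = 680/19.
E[X^2 | Y = 5] = (680/19) / (10/19) = 68.

68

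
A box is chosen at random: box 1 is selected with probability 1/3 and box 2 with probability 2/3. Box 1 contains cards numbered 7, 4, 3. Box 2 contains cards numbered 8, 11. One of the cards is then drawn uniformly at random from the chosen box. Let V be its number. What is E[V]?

E[V | box 1] = (7+4+3)/3 = 14/3.
E[V | box 2] = (8+11)/2 = 19/2.
E[V] = (1/3)·(14/3) + (2/3)·(19/2) = 71/9.

71/9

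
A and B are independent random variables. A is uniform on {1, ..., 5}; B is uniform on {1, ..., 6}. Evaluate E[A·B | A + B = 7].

Outcomes with A + B = 7: (1,6), (2,5), (3,4), (4,3), (5,2), each with probability 1/30.
E[A·B | A + B = 7] = (6 + 10 + 12 + 12 + 10) / 5 = 10.

10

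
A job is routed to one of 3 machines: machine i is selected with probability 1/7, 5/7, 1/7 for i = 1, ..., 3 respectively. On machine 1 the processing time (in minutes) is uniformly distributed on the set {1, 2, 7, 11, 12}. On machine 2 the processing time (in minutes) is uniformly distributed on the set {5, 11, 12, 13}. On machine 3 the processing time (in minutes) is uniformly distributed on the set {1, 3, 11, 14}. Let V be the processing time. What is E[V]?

93/10

E[V | machine 1] = (1+2+7+11+12)/5 = 33/5.
E[V | machine 2] = (5+11+12+13)/4 = 41/4.
E[V | machine 3] = (1+3+11+14)/4 = 29/4.
By the law of total expectation,
E[V] = (1/7)·(33/5) + (5/7)·(41/4) + (1/7)·(29/4) = 93/10.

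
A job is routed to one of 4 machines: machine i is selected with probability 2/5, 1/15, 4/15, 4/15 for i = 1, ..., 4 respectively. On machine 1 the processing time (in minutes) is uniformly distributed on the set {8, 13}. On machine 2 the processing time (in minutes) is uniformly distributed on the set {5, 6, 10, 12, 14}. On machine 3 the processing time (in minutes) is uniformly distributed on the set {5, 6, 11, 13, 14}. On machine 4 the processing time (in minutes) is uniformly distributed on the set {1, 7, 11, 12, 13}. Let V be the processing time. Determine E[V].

E[V | machine 1] = (8+13)/2 = 21/2.
E[V | machine 2] = (5+6+10+12+14)/5 = 47/5.
E[V | machine 3] = (5+6+11+13+14)/5 = 49/5.
E[V | machine 4] = (1+7+11+12+13)/5 = 44/5.
By the law of total expectation,
E[V] = (2/5)·(21/2) + (1/15)·(47/5) + (4/15)·(49/5) + (4/15)·(44/5) = 734/75.

734/75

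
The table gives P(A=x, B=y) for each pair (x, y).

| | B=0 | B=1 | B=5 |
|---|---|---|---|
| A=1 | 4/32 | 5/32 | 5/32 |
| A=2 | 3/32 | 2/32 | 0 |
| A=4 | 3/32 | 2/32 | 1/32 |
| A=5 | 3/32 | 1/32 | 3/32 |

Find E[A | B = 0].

P(B = 0) = 13/32.
Σ A·P over the event = 1·(4/32) + 2·(3/32) + 4·(3/32) + 5·(3/32) = 37/32.
E[A | B = 0] = (37/32) / (13/32) = 37/13.

37/13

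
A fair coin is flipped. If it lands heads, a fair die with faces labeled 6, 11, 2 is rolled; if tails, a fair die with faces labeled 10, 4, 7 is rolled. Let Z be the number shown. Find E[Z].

20/3

E[Z | heads] = (6+11+2)/3 = 19/3.
E[Z | tails] = (10+4+7)/3 = 7.
E[Z] = (1/2)·(19/3) + (1/2)·(7) = 20/3.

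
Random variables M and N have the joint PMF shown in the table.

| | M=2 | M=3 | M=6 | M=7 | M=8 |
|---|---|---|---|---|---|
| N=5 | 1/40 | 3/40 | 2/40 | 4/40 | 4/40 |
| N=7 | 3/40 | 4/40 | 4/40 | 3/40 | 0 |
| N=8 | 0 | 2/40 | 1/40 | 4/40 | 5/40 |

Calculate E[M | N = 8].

P(N = 8) = 3/10.
Σ M·P over the event = 3·(2/40) + 6·(1/40) + 7·(4/40) + 8·(5/40) = 2.
E[M | N = 8] = (2) / (3/10) = 20/3.

20/3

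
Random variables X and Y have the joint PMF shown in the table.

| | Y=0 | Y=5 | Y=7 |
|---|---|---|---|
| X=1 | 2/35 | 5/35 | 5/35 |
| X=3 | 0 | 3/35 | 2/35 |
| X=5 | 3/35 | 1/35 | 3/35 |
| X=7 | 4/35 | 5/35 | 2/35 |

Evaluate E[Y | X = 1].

P(X = 1) = 12/35.
Summing Y·P(X=x,Y=y) over the conditioning event gives 12/7.
E[Y | X = 1] = (12/7) / (12/35) = 5.

5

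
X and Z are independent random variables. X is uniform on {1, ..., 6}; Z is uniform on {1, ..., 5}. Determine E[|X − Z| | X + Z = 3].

P(X + Z = 3) = 1/15.
Summing |X−Z|·P(x,y) over outcomes with X + Z = 3 gives 1/15.
E[|X − Z| | X + Z = 3] = (1/15) / (1/15) = 1.

1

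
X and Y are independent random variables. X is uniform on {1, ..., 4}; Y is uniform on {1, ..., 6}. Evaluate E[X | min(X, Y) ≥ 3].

P(min(X, Y) ≥ 3) = 1/3.
Summing X·P(x,y) over outcomes with min(X, Y) ≥ 3 gives 7/6.
E[X | min(X, Y) ≥ 3] = (7/6) / (1/3) = 7/2.

7/2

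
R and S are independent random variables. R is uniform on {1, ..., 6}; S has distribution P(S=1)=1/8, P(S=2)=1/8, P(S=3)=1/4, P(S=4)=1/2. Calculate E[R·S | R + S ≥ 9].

P(R + S ≥ 9) = 5/24.
Summing RS·P(x,y) over outcomes with R + S ≥ 9 gives 53/12.
E[R·S | R + S ≥ 9] = (53/12) / (5/24) = 106/5.

106/5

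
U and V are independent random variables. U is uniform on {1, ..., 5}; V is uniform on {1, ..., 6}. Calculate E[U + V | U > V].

P(U > V) = 1/3.
Summing (U+V)·P(x,y) over outcomes with U > V gives 2.
E[U + V | U > V] = (2) / (1/3) = 6.

6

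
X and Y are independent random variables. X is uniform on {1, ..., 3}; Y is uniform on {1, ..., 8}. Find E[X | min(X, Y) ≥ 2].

P(min(X, Y) ≥ 2) = 7/12.
Summing X·P(x,y) over outcomes with min(X, Y) ≥ 2 gives 35/24.
E[X | min(X, Y) ≥ 2] = (35/24) / (7/12) = 5/2.

5/2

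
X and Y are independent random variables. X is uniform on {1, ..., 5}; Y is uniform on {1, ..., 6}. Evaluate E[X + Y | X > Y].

6

Outcomes with X > Y: (2,1), (3,1), (3,2), (4,1), (4,2), (4,3), (5,1), (5,2), (5,3), (5,4), each with probability 1/30.
E[X + Y | X > Y] = (3 + 4 + 5 + 5 + 6 + 7 + 6 + 7 + 8 + 9) / 10 = 6.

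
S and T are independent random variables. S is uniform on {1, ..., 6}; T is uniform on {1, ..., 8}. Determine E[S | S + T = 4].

2

Outcomes with S + T = 4: (1,3), (2,2), (3,1), each with probability 1/48.
E[S | S + T = 4] = (1 + 2 + 3) / 3 = 2.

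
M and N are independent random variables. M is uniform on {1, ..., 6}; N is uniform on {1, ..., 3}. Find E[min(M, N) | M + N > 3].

P(M + N > 3) = 5/6.
Summing min(M,N)·P(x,y) over outcomes with M + N > 3 gives 29/18.
E[min(M, N) | M + N > 3] = (29/18) / (5/6) = 29/15.

29/15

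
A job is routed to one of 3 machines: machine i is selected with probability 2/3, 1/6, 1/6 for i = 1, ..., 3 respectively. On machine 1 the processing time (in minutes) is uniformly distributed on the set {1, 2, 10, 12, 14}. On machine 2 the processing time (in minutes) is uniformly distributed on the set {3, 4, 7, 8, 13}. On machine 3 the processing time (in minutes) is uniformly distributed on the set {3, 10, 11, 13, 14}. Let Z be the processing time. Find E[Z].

E[Z | machine 1] = (1+2+10+12+14)/5 = 39/5.
E[Z | machine 2] = (3+4+7+8+13)/5 = 7.
E[Z | machine 3] = (3+10+11+13+14)/5 = 51/5.
E[Z] = (2/3)·(39/5) + (1/6)·(7) + (1/6)·(51/5) = 121/15.

121/15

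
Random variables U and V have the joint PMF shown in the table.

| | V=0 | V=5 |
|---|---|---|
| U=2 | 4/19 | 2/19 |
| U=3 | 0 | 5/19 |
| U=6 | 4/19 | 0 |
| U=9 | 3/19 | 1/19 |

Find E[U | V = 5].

7/2

P(V = 5) = 8/19.
Summing U·P(U=x,V=y) over the conditioning event gives 28/19.
E[U | V = 5] = (28/19) / (8/19) = 7/2.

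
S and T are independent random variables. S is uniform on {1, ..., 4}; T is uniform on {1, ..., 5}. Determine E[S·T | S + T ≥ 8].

17

Outcomes with S + T ≥ 8: (3,5), (4,4), (4,5), each with probability 1/20.
E[S·T | S + T ≥ 8] = (15 + 16 + 20) / 3 = 17.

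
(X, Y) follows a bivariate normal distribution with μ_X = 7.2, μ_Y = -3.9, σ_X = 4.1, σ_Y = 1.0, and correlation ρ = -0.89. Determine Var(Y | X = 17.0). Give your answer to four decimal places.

The conditional variance in a bivariate normal is σ_Y²(1 − ρ²), independent of x.
Var(Y | X=17.0) = (1.0)²·(1 − (-0.89)²) = 1·0.2079 = 0.2079.

0.2079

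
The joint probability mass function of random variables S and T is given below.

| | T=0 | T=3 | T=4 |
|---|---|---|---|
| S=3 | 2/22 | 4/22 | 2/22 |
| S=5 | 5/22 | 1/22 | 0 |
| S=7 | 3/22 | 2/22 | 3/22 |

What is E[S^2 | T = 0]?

29

P(T = 0) = 5/11.
Σ S^2·P over the event = 9·(2/22) + 25·(5/22) + 49·(3/22) = 145/11.
E[S^2 | T = 0] = (145/11) / (5/11) = 29.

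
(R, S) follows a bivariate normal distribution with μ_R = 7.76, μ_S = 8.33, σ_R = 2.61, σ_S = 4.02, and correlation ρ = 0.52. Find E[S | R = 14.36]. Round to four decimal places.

The regression of S on R has slope ρ·σ_S/σ_R and passes through (μ_R, μ_S).
E[S | R=14.36] = 8.33 + (0.52)·(4.02/2.61)·(14.36 − (7.76)) = 8.33 + (0.80092)·(6.6) = 13.6161.

13.6161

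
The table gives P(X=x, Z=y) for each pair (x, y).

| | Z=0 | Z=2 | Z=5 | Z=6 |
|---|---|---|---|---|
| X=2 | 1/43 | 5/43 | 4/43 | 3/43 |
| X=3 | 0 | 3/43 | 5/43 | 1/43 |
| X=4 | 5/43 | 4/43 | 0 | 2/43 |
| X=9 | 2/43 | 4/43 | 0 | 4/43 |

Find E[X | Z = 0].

P(Z = 0) = 8/43.
Σ X·P over the event = 2·(1/43) + 4·(5/43) + 9·(2/43) = 40/43.
E[X | Z = 0] = (40/43) / (8/43) = 5.

5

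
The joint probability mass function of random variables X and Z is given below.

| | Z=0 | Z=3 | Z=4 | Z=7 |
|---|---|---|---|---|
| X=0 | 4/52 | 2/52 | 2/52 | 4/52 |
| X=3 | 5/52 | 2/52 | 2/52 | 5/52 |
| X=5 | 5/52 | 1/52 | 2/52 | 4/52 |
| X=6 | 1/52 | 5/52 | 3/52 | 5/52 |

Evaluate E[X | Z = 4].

34/9

P(Z = 4) = 9/52.
Σ X·P over the event = 0·(2/52) + 3·(2/52) + 5·(2/52) + 6·(3/52) = 17/26.
E[X | Z = 4] = (17/26) / (9/52) = 34/9.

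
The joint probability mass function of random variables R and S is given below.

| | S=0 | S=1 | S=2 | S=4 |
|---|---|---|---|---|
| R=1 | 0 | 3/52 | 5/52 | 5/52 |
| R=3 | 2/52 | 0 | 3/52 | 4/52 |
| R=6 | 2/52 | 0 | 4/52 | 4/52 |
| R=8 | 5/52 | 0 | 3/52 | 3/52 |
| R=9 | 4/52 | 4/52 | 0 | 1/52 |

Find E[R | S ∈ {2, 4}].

P(S ∈ {2, 4}) = 8/13.
Summing R·P(R=x,S=y) over the conditioning event gives 34/13.
E[R | S ∈ {2, 4}] = (34/13) / (8/13) = 17/4.

17/4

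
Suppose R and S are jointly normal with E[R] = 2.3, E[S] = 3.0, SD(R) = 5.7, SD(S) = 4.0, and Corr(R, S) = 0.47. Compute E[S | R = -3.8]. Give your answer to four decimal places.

The regression of S on R has slope ρ·σ_S/σ_R and passes through (μ_R, μ_S).
E[S | R=-3.8] = 3.0 + (0.47)·(4.0/5.7)·(-3.8 − (2.3)) = 3.0 + (0.32982)·(-6.1) = 0.9881.

0.9881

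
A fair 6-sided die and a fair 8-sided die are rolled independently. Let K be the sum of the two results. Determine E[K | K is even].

P(K is even) = 1/2.
Σ over the event: 2·1/48 + 4·1/16 + 6·5/48 + 8·1/8 + 10·5/48 + 12·1/16 + 14·1/48 = 4.
E[K | K is even] = (4) / (1/2) = 8.

8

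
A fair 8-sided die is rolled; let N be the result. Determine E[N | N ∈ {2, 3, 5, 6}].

P(N ∈ {2, 3, 5, 6}) = 1/2.
Σ over the event: 2·1/8 + 3·1/8 + 5·1/8 + 6·1/8 = 2.
E[N | N ∈ {2, 3, 5, 6}] = (2) / (1/2) = 4.

4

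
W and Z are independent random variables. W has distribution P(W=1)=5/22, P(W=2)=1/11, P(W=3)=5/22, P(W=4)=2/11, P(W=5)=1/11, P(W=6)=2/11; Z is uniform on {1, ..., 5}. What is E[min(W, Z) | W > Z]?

121/52

P(W > Z) = 26/55.
Summing min(W,Z)·P(x,y) over outcomes with W > Z gives 11/10.
E[min(W, Z) | W > Z] = (11/10) / (26/55) = 121/52.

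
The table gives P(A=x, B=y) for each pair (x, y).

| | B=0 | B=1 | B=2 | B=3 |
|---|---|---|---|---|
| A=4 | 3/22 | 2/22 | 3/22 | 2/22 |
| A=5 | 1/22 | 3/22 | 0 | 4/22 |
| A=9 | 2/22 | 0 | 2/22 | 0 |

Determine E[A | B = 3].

P(B = 3) = 3/11.
Σ A·P over the event = 4·(2/22) + 5·(4/22) = 14/11.
E[A | B = 3] = (14/11) / (3/11) = 14/3.

14/3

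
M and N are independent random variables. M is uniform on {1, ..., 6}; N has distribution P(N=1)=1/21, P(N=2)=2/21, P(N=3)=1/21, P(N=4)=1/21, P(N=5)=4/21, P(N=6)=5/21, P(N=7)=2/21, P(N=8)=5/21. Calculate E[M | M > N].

P(M > N) = 11/63.
Summing M·P(x,y) over outcomes with M > N gives 53/63.
E[M | M > N] = (53/63) / (11/63) = 53/11.

53/11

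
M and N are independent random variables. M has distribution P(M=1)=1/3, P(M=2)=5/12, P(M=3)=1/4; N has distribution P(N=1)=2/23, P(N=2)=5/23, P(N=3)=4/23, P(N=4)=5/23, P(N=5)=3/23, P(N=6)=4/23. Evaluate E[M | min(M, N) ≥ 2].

19/8

P(min(M, N) ≥ 2) = 14/23.
Summing M·P(x,y) over outcomes with min(M, N) ≥ 2 gives 133/92.
E[M | min(M, N) ≥ 2] = (133/92) / (14/23) = 19/8.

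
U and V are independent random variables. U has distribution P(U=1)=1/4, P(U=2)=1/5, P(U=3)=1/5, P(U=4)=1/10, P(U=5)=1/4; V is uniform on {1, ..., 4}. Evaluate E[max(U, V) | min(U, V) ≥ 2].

P(min(U, V) ≥ 2) = 9/16.
Summing max(U,V)·P(x,y) over outcomes with min(U, V) ≥ 2 gives 35/16.
E[max(U, V) | min(U, V) ≥ 2] = (35/16) / (9/16) = 35/9.

35/9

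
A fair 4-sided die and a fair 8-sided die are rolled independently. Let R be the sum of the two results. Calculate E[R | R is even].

7

P(R is even) = 1/2.
Σ over the event: 2·1/32 + 4·3/32 + 6·1/8 + 8·1/8 + 10·3/32 + 12·1/32 = 7/2.
E[R | R is even] = (7/2) / (1/2) = 7.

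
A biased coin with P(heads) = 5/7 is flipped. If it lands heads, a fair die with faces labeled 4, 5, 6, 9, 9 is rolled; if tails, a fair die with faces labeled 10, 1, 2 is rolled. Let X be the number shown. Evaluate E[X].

125/21

E[X | heads] = (4+5+6+9+9)/5 = 33/5.
E[X | tails] = (10+1+2)/3 = 13/3.
E[X] = (5/7)·(33/5) + (2/7)·(13/3) = 125/21.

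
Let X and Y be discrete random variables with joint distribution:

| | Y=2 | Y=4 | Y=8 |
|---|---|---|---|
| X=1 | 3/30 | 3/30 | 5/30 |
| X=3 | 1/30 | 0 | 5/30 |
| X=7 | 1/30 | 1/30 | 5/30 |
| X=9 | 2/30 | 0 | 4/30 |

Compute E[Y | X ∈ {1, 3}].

P(X ∈ {1, 3}) = 17/30.
Σ Y·P over the event = 2·(3/30) + 4·(3/30) + 8·(5/30) + 2·(1/30) + 8·(5/30) = 10/3.
E[Y | X ∈ {1, 3}] = (10/3) / (17/30) = 100/17.

100/17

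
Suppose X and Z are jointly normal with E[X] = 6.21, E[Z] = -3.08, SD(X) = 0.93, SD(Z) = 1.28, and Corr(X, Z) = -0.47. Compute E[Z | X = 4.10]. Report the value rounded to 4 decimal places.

-1.7151

The regression of Z on X has slope ρ·σ_Z/σ_X and passes through (μ_X, μ_Z).
E[Z | X=4.10] = -3.08 + (-0.47)·(1.28/0.93)·(4.10 − (6.21)) = -3.08 + (-0.64688)·(-2.11) = -1.7151.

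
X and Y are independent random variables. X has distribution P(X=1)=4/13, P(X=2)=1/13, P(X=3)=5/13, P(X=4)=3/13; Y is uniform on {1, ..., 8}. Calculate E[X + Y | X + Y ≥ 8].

P(X + Y ≥ 8) = 23/52.
Summing (X+Y)·P(x,y) over outcomes with X + Y ≥ 8 gives 435/104.
E[X + Y | X + Y ≥ 8] = (435/104) / (23/52) = 435/46.

435/46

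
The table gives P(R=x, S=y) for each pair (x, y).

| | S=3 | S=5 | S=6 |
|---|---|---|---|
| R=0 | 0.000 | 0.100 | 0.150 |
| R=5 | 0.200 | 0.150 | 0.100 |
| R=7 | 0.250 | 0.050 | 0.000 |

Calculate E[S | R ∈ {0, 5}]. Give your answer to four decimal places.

4.7857

P(R ∈ {0, 5}) = 0.700.
Σ S·P over the event = 5·(0.100) + 6·(0.150) + 3·(0.200) + 5·(0.150) + 6·(0.100) = 3.350.
E[S | R ∈ {0, 5}] = (3.350) / (0.700) = 4.7857.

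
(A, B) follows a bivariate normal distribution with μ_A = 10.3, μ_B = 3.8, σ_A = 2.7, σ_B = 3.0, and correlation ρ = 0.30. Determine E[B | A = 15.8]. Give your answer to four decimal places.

5.6333

For a bivariate normal, E[B | A=x] = μ_B + ρ·(σ_B/σ_A)·(x − μ_A).
E[B | A=15.8] = 3.8 + (0.30)·(3.0/2.7)·(15.8 − (10.3)) = 3.8 + (0.33333)·(5.5) = 5.6333.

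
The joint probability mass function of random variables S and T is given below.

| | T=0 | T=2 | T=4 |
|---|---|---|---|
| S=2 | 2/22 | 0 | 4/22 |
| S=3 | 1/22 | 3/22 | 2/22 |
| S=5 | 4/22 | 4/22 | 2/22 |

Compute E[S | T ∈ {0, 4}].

P(T ∈ {0, 4}) = 15/22.
Summing S·P(S=x,T=y) over the conditioning event gives 51/22.
E[S | T ∈ {0, 4}] = (51/22) / (15/22) = 17/5.

17/5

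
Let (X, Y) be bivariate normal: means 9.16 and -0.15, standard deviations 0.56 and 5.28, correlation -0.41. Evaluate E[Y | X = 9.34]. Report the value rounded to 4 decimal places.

-0.8458

For a bivariate normal, E[Y | X=x] = μ_Y + ρ·(σ_Y/σ_X)·(x − μ_X).
E[Y | X=9.34] = -0.15 + (-0.41)·(5.28/0.56)·(9.34 − (9.16)) = -0.15 + (-3.8657)·(0.18) = -0.8458.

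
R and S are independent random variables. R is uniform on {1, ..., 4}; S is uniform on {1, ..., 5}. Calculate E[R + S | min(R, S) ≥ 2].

P(min(R, S) ≥ 2) = 3/5.
Summing (R+S)·P(x,y) over outcomes with min(R, S) ≥ 2 gives 39/10.
E[R + S | min(R, S) ≥ 2] = (39/10) / (3/5) = 13/2.

13/2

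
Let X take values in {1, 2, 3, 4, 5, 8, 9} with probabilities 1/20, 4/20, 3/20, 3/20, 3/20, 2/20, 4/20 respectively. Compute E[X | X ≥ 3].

P(X ≥ 3) = 3/4.
Σ over the event: 3·3/20 + 4·3/20 + 5·3/20 + 8·1/10 + 9·1/5 = 22/5.
E[X | X ≥ 3] = (22/5) / (3/4) = 88/15.

88/15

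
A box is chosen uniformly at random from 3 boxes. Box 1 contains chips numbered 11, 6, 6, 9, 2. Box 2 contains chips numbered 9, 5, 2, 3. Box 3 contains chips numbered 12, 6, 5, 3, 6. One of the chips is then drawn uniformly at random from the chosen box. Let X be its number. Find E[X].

359/60

E[X | box 1] = (11+6+6+9+2)/5 = 34/5.
E[X | box 2] = (9+5+2+3)/4 = 19/4.
E[X | box 3] = (12+6+5+3+6)/5 = 32/5.
E[X] = (1/3)·(34/5) + (1/3)·(19/4) + (1/3)·(32/5) = 359/60.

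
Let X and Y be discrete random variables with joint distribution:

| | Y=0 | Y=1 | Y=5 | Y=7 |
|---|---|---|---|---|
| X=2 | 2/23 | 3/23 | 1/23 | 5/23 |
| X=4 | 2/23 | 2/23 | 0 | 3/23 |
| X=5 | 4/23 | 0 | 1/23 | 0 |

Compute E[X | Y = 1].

P(Y = 1) = 5/23.
Σ X·P over the event = 2·(3/23) + 4·(2/23) = 14/23.
E[X | Y = 1] = (14/23) / (5/23) = 14/5.

14/5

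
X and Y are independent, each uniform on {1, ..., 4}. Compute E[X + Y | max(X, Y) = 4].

44/7

Outcomes with max(X, Y) = 4: (1,4), (2,4), (3,4), (4,1), (4,2), (4,3), (4,4), each with probability 1/16.
E[X + Y | max(X, Y) = 4] = (5 + 6 + 7 + 5 + 6 + 7 + 8) / 7 = 44/7.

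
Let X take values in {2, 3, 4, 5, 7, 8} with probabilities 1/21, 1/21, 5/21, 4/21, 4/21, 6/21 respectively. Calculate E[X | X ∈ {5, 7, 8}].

48/7

P(X ∈ {5, 7, 8}) = 2/3.
Σ over the event: 5·4/21 + 7·4/21 + 8·2/7 = 32/7.
E[X | X ∈ {5, 7, 8}] = (32/7) / (2/3) = 48/7.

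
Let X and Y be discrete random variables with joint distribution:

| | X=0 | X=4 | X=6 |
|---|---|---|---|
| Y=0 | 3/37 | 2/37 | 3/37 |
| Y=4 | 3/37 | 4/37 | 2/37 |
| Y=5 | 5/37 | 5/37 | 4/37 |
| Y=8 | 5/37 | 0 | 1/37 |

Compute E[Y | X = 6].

P(X = 6) = 10/37.
Σ Y·P over the event = 0·(3/37) + 4·(2/37) + 5·(4/37) + 8·(1/37) = 36/37.
E[Y | X = 6] = (36/37) / (10/37) = 18/5.

18/5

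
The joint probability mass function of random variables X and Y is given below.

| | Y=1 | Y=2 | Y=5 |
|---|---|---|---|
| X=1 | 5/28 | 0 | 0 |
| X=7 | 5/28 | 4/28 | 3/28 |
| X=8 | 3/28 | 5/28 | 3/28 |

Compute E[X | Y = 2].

P(Y = 2) = 9/28.
Σ X·P over the event = 7·(4/28) + 8·(5/28) = 17/7.
E[X | Y = 2] = (17/7) / (9/28) = 68/9.

68/9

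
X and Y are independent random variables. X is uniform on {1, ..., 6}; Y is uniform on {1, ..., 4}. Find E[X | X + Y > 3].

P(X + Y > 3) = 7/8.
Summing X·P(x,y) over outcomes with X + Y > 3 gives 10/3.
E[X | X + Y > 3] = (10/3) / (7/8) = 80/21.

80/21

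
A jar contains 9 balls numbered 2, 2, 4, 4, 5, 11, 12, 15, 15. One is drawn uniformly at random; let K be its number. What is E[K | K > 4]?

P(K > 4) = 5/9.
Σ over the event: 5·1/9 + 11·1/9 + 12·1/9 + 15·2/9 = 58/9.
E[K | K > 4] = (58/9) / (5/9) = 58/5.

58/5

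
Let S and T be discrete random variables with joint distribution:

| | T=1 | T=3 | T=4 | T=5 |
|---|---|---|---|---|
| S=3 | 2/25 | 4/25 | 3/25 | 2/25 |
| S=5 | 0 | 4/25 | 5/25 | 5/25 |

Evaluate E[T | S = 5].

57/14

P(S = 5) = 14/25.
Σ T·P over the event = 3·(4/25) + 4·(5/25) + 5·(5/25) = 57/25.
E[T | S = 5] = (57/25) / (14/25) = 57/14.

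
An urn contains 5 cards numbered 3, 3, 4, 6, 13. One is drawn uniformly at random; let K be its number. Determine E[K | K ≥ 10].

13

P(K ≥ 10) = 1/5.
Σ over the event: 13·1/5 = 13/5.
E[K | K ≥ 10] = (13/5) / (1/5) = 13.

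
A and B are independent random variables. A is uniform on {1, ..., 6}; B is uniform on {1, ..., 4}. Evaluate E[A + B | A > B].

P(A > B) = 7/12.
Summing (A+B)·P(x,y) over outcomes with A > B gives 47/12.
E[A + B | A > B] = (47/12) / (7/12) = 47/7.

47/7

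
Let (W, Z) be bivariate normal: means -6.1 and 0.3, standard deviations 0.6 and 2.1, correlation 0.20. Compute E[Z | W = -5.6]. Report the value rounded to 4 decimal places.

0.6500

For a bivariate normal, E[Z | W=x] = μ_Z + ρ·(σ_Z/σ_W)·(x − μ_W).
E[Z | W=-5.6] = 0.3 + (0.20)·(2.1/0.6)·(-5.6 − (-6.1)) = 0.3 + (0.7)·(0.5) = 0.6500.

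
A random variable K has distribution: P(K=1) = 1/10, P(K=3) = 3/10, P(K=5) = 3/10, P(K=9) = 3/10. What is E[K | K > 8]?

9

P(K > 8) = 3/10.
Σ over the event: 9·3/10 = 27/10.
E[K | K > 8] = (27/10) / (3/10) = 9.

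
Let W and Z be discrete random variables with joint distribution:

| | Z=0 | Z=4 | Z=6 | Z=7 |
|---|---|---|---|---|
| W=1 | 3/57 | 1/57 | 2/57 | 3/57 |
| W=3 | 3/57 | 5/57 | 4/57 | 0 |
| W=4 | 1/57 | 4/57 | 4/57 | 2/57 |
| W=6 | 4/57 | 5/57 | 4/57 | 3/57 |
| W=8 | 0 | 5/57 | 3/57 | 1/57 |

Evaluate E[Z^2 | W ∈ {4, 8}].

P(W ∈ {4, 8}) = 20/57.
Σ Z^2·P over the event = 0·(1/57) + 16·(4/57) + 36·(4/57) + 49·(2/57) + 16·(5/57) + 36·(3/57) + 49·(1/57) = 181/19.
E[Z^2 | W ∈ {4, 8}] = (181/19) / (20/57) = 543/20.

543/20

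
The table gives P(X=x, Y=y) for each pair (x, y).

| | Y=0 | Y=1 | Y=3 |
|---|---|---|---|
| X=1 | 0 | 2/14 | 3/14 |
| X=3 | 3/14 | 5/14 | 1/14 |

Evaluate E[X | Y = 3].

P(Y = 3) = 2/7.
Σ X·P over the event = 1·(3/14) + 3·(1/14) = 3/7.
E[X | Y = 3] = (3/7) / (2/7) = 3/2.

3/2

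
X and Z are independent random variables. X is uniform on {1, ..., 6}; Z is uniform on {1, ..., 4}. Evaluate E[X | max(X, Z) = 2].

5/3

Outcomes with max(X, Z) = 2: (1,2), (2,1), (2,2), each with probability 1/24.
E[X | max(X, Z) = 2] = (1 + 2 + 2) / 3 = 5/3.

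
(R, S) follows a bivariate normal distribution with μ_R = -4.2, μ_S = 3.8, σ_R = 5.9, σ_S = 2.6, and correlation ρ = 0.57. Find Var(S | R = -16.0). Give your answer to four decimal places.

4.5637

For a bivariate normal, Var(S | R=x) = σ_S²(1 − ρ²).
Var(S | R=-16.0) = (2.6)²·(1 − (0.57)²) = 6.76·0.6751 = 4.5637.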